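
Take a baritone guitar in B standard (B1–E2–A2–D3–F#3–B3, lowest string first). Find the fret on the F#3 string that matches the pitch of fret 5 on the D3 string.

1

Fret 5 on D3 is MIDI 50 + 5 = 55 (G3). On the F#3 string (open MIDI 54), that pitch is 55 − 54 = fret 1.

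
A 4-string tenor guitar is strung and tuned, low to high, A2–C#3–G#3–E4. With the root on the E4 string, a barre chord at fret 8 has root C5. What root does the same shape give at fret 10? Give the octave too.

Moving from fret 8 to fret 10 shifts the root by 2 semitones.
C5 up 2 semitones is D5.

D5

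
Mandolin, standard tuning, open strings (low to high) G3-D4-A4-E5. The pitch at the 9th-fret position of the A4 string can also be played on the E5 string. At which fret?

2

Fret 9 on A4 is MIDI 69 + 9 = 78 (F♯5). On the E5 string (open MIDI 76), that pitch is 78 − 76 = fret 2.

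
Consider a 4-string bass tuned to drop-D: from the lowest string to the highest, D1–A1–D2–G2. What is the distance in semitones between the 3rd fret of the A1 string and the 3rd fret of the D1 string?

A1 at fret 3 → C2 (MIDI 36); D1 at fret 3 → F1 (MIDI 29).
36 − 29 = 7, so the two pitches are 7 semitones apart, with C2 the higher.

7 semitones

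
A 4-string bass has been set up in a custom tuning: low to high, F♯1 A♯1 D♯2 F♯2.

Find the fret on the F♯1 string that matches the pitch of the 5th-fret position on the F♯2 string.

17

Fret 5 on F♯2 is MIDI 42 + 5 = 47 (B2). On the F♯1 string (open MIDI 30), that pitch is 47 − 30 = fret 17.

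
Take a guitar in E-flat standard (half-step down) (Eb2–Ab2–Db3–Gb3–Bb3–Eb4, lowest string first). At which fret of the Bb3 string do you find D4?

4

D4 is 4 semitones above the open Bb3 (Bb–B–C–Db–D), so it sits at fret 4.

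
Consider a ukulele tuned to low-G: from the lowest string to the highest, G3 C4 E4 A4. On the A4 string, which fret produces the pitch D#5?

6

D#5 is 6 semitones above the open A4 (A–A#–B–C–C#–D–D#), so it sits at fret 6.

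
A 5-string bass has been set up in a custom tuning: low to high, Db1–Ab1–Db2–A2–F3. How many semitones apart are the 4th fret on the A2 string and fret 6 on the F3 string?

10 semitones

A2 at fret 4 → Db3 (MIDI 49); F3 at fret 6 → B3 (MIDI 59).
49 − 59 = -10, so the two pitches are 10 semitones apart, with B3 the higher.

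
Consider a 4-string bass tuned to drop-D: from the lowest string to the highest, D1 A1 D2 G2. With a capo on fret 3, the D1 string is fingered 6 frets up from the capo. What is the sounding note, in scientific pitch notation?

B1

The capo raises the open D1 by 3 semitones to F1; fretting 6 more gives D1 + 3 + 6 = D1 + 9 semitones = B1.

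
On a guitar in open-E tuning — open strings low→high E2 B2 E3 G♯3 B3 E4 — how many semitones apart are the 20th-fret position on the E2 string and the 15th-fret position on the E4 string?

E2 at fret 20 → C4 (MIDI 60); E4 at fret 15 → G5 (MIDI 79).
60 − 79 = -19, so the two pitches are 19 semitones apart, with G5 the higher.

19 semitones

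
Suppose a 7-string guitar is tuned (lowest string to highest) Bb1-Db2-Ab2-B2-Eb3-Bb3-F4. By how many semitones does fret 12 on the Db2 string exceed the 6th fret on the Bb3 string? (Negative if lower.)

Db2 at fret 12 → Db3 (MIDI 49); Bb3 at fret 6 → E4 (MIDI 64).
49 − 64 = -15, so the two pitches are 15 semitones apart.

-15 semitones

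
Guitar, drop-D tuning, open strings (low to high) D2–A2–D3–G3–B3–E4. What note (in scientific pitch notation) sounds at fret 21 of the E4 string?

E4 is MIDI 64. Adding 21 gives 85, which is C♯6.

C♯6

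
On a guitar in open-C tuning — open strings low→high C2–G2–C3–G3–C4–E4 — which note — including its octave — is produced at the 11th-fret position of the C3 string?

B3

Each fret is one semitone, so C3 + 11 = B3.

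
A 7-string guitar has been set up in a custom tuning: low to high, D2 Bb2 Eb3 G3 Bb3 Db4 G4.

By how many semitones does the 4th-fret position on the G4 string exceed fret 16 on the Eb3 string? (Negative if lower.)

G4 at fret 4 → B4 (MIDI 71); Eb3 at fret 16 → G4 (MIDI 67).
71 − 67 = 4, so the two pitches are 4 semitones apart.

4 semitones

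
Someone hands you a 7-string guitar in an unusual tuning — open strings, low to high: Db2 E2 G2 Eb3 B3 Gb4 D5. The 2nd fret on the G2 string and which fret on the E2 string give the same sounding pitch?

G2 at fret 2 is G2 + 2 semitones = A2.
The open E2 string is 3 semitones below the open G2, so the same pitch on the E2 string lies at fret 2 + 3 = 5.

5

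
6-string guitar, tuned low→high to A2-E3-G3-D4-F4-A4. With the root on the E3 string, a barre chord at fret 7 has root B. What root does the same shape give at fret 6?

A#

Moving from fret 7 to fret 6 shifts the root by -1 semitone.
B down 1 semitone is A#.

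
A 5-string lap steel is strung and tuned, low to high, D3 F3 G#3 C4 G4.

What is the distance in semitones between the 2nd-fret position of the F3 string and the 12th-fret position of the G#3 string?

F3 at fret 2 → G3 (MIDI 55); G#3 at fret 12 → G#4 (MIDI 68).
55 − 68 = -13, so the two pitches are 13 semitones apart, with G#4 the higher.

13 semitones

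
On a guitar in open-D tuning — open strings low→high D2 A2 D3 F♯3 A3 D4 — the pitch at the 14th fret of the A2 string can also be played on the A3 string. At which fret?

2

A2 at fret 14 is A2 + 14 semitones = B3.
The open A3 string is 12 semitones above the open A2, so the same pitch on the A3 string lies at fret 14 − 12 = 2.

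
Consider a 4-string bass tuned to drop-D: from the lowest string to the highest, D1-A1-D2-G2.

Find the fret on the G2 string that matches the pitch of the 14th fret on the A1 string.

Fret 14 on A1 is MIDI 33 + 14 = 47 (B2). On the G2 string (open MIDI 43), that pitch is 47 − 43 = fret 4.

4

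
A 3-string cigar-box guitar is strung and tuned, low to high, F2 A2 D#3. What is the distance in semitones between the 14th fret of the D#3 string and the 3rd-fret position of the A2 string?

D#3 at fret 14 → F4 (MIDI 65); A2 at fret 3 → C3 (MIDI 48).
65 − 48 = 17, so the two pitches are 17 semitones apart, with F4 the higher.

17 semitones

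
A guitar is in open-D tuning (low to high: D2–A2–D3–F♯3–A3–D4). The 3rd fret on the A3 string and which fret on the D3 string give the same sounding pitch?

A3 at fret 3 is A3 + 3 semitones = C4.
The open D3 string is 7 semitones below the open A3, so the same pitch on the D3 string lies at fret 3 + 7 = 10.

10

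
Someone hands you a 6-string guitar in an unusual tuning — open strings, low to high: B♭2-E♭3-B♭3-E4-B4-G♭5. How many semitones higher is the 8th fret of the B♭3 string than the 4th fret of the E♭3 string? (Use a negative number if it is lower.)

11 semitones

B♭3 at fret 8 → G♭4 (MIDI 66); E♭3 at fret 4 → G3 (MIDI 55).
66 − 55 = 11, so the two pitches are 11 semitones apart.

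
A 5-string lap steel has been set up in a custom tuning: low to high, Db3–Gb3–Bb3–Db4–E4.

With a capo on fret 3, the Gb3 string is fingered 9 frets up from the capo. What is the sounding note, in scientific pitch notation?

The capo raises the open Gb3 by 3 semitones to A3; fretting 9 more gives Gb3 + 3 + 9 = Gb3 + 12 semitones = Gb4.
(Also written F#.)

Gb4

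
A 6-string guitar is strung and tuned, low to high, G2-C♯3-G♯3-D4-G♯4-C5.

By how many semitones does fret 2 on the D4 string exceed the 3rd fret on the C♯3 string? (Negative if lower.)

12 semitones

D4 at fret 2 → E4 (MIDI 64); C♯3 at fret 3 → E3 (MIDI 52).
64 − 52 = 12, so the two pitches are 12 semitones apart.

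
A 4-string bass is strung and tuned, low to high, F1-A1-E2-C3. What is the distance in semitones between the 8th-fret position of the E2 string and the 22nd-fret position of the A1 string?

E2 at fret 8 → C3 (MIDI 48); A1 at fret 22 → G3 (MIDI 55).
48 − 55 = -7, so the two pitches are 7 semitones apart, with G3 the higher.

7 semitones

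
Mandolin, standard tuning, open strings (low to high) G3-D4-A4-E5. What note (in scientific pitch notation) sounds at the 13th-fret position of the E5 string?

Each fret is one semitone, so E5 + 13 = F6.

F6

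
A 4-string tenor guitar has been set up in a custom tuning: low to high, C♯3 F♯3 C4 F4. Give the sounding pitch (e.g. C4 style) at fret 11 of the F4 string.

E5

The open F4 string plus 11 semitones: F–F#–G–G#–…–D–D#–E.
The walk passes from B into C once, so the octave number goes from 4 to 5.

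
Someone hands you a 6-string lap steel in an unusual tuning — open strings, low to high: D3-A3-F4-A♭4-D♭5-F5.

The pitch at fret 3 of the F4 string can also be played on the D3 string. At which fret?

F4 at fret 3 is F4 + 3 semitones = A♭4.
The open D3 string is 15 semitones below the open F4, so the same pitch on the D3 string lies at fret 3 + 15 = 18.

18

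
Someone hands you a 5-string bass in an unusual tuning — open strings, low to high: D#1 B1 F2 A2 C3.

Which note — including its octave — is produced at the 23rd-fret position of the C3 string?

Each fret is one semitone, so C3 + 23 = B4.

B4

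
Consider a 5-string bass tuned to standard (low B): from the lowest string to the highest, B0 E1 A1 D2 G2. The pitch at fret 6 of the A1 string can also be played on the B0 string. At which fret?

16

A1 at fret 6 is A1 + 6 semitones = D♯2.
The open B0 string is 10 semitones below the open A1, so the same pitch on the B0 string lies at fret 6 + 10 = 16.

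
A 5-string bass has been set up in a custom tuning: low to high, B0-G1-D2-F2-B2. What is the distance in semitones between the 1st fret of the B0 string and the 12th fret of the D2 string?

B0 at fret 1 → C1 (MIDI 24); D2 at fret 12 → D3 (MIDI 50).
24 − 50 = -26, so the two pitches are 26 semitones apart, with D3 the higher.

26 semitones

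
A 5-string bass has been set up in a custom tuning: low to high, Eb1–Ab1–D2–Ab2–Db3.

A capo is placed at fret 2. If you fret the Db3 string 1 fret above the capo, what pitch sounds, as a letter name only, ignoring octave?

The capo raises the open Db3 by 2 semitones to Eb3; fretting 1 more gives Db3 + 2 + 1 = Db3 + 3 semitones, landing on E.

E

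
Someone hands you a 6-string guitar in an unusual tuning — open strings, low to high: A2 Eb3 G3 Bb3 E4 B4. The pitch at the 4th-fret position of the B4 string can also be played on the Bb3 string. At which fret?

17

Fret 4 on B4 is MIDI 71 + 4 = 75 (Eb5). On the Bb3 string (open MIDI 58), that pitch is 75 − 58 = fret 17.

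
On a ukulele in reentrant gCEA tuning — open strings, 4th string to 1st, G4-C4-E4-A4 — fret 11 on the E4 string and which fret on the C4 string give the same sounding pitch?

15

E4 at fret 11 is E4 + 11 semitones = D♯5.
The open C4 string is 4 semitones below the open E4, so the same pitch on the C4 string lies at fret 11 + 4 = 15.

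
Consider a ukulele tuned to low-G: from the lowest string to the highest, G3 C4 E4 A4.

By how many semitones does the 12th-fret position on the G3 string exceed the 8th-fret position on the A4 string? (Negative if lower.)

-10 semitones

G3 at fret 12 → G4 (MIDI 67); A4 at fret 8 → F5 (MIDI 77).
67 − 77 = -10, so the two pitches are 10 semitones apart.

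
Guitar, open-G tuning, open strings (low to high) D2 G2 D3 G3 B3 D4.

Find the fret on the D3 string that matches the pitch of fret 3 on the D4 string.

D4 at fret 3 is D4 + 3 semitones = F4.
The open D3 string is 12 semitones below the open D4, so the same pitch on the D3 string lies at fret 3 + 12 = 15.

15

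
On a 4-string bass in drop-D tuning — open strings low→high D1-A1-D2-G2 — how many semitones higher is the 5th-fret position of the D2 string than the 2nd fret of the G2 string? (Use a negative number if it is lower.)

D2 at fret 5 → G2 (MIDI 43); G2 at fret 2 → A2 (MIDI 45).
43 − 45 = -2, so the two pitches are 2 semitones apart.

-2 semitones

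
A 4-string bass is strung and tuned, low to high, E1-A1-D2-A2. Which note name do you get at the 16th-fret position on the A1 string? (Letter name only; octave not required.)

Db

Each fret is one semitone, so A1 + 16 = Db.
(Equivalently spelled C#.)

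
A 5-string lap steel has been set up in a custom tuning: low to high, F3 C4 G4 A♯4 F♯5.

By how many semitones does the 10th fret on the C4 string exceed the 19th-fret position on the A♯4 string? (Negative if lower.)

-19 semitones

C4 at fret 10 → A♯4 (MIDI 70); A♯4 at fret 19 → F6 (MIDI 89).
70 − 89 = -19, so the two pitches are 19 semitones apart.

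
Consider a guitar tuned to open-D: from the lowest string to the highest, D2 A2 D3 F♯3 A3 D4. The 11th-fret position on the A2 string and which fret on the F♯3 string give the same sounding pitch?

2

Fret 11 on A2 is MIDI 45 + 11 = 56 (G♯3). On the F♯3 string (open MIDI 54), that pitch is 56 − 54 = fret 2.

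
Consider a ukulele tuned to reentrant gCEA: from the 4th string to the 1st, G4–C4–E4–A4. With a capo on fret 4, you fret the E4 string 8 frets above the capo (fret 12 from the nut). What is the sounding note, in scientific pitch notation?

E5

The capo raises the open E4 by 4 semitones to G#4; fretting 8 more gives E4 + 4 + 8 = E4 + 12 semitones = E5.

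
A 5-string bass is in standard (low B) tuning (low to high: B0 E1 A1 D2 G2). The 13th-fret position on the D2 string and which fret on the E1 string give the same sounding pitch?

Fret 13 on D2 is MIDI 38 + 13 = 51 (D#3). On the E1 string (open MIDI 28), that pitch is 51 − 28 = fret 23.

23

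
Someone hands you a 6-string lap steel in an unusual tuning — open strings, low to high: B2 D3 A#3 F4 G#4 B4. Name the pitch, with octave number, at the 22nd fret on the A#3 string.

A#3 is MIDI 58. Adding 22 gives 80, which is G#5.
(Equivalently spelled Ab5.)

G#5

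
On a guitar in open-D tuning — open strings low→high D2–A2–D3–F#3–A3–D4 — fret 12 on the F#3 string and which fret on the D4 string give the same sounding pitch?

4

Fret 12 on F#3 is MIDI 54 + 12 = 66 (F#4). On the D4 string (open MIDI 62), that pitch is 66 − 62 = fret 4.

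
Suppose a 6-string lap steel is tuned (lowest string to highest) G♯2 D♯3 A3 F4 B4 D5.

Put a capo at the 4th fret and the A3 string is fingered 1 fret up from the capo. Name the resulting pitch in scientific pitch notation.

D4

The capo raises the open A3 by 4 semitones to C♯4; fretting 1 more gives A3 + 4 + 1 = A3 + 5 semitones = D4.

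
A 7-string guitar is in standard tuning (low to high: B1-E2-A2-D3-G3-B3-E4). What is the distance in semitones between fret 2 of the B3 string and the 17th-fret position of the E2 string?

B3 at fret 2 → C#4 (MIDI 61); E2 at fret 17 → A3 (MIDI 57).
61 − 57 = 4, so the two pitches are 4 semitones apart, with C#4 the higher.

4 semitones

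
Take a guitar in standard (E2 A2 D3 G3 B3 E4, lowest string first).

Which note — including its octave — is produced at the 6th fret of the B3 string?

F4

The open B3 string plus 6 semitones: B–C–C#–D–D#–E–F.
The walk passes from B into C once, so the octave number goes from 3 to 4.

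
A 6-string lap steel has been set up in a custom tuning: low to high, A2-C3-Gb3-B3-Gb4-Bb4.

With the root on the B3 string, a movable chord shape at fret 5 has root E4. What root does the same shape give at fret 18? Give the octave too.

Moving from fret 5 to fret 18 shifts the root by 13 semitones.
E4 up 13 semitones is F5.

F5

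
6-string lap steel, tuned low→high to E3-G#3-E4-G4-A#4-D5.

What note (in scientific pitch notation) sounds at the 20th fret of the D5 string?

A#6

Each fret is one semitone, so D5 + 20 = A#6.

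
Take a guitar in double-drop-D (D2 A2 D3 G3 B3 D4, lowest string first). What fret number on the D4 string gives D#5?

13

D#5 is 13 semitones above the open D4 (D–D#–E–F–…–C#–D–D#), so it sits at fret 13.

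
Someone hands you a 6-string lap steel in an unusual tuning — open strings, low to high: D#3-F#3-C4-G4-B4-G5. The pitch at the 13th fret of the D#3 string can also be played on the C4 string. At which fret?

4

Fret 13 on D#3 is MIDI 51 + 13 = 64 (E4). On the C4 string (open MIDI 60), that pitch is 64 − 60 = fret 4.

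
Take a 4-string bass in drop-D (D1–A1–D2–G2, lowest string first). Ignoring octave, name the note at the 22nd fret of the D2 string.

D2 is MIDI 38. Adding 22 gives 60; 60 mod 12 = 0, i.e. C.

C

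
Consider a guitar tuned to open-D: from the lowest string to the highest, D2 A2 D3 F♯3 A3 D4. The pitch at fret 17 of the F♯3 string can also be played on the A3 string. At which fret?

Fret 17 on F♯3 is MIDI 54 + 17 = 71 (B4). On the A3 string (open MIDI 57), that pitch is 71 − 57 = fret 14.

14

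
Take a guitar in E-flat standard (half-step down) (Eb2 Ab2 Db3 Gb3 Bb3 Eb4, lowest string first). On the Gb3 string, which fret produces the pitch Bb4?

16

Bb4 is 16 semitones above the open Gb3 (Gb–G–Ab–A–…–Ab–A–Bb), so it sits at fret 16.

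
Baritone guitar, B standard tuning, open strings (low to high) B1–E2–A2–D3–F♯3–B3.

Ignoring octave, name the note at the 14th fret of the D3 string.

The open D3 string plus 14 semitones: D–D#–E–F–…–D–D#–E.

E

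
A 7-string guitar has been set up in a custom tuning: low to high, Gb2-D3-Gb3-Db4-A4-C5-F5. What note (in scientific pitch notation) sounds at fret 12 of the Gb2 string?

Gb3

Each fret is one semitone, so Gb2 + 12 = Gb3.
(Equivalently spelled F#3.)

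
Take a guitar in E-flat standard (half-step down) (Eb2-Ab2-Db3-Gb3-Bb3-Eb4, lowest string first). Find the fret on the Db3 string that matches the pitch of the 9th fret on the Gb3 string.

Fret 9 on Gb3 is MIDI 54 + 9 = 63 (Eb4). On the Db3 string (open MIDI 49), that pitch is 63 − 49 = fret 14.

14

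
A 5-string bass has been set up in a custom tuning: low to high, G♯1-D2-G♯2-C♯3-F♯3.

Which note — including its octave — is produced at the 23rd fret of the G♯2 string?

G4

The open G♯2 string plus 23 semitones: G#–A–A#–B–…–F–F#–G.
The walk passes from B into C 2 times, so the octave number goes from 2 to 4.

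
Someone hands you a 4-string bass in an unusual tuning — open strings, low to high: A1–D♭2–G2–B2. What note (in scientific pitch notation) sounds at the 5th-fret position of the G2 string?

C3

Each fret is one semitone, so G2 + 5 = C3.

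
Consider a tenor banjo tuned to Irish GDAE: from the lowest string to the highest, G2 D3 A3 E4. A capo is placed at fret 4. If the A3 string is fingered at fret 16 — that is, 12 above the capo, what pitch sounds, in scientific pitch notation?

C♯5

The capo raises the open A3 by 4 semitones to C♯4; fretting 12 more gives A3 + 4 + 12 = A3 + 16 semitones = C♯5.
(Also written D♭.)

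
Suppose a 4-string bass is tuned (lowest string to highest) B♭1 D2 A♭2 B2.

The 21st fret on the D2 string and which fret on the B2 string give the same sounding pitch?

Fret 21 on D2 is MIDI 38 + 21 = 59 (B3). On the B2 string (open MIDI 47), that pitch is 59 − 47 = fret 12.

12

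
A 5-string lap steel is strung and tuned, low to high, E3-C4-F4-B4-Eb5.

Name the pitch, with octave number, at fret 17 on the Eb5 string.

Ab6

The open Eb5 string plus 17 semitones: Eb–E–F–Gb–…–Gb–G–Ab.
The walk passes from B into C once, so the octave number goes from 5 to 6.
(Equivalently spelled G#6.)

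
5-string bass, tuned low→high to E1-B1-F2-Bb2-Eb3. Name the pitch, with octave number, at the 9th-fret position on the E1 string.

E1 is MIDI 28. Adding 9 gives 37, which is Db2.

Db2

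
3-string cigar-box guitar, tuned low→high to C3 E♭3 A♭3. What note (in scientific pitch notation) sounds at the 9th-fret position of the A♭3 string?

The open A♭3 string plus 9 semitones: Ab–A–Bb–B–C–Db–D–Eb–E–F.
The walk passes from B into C once, so the octave number goes from 3 to 4.

F4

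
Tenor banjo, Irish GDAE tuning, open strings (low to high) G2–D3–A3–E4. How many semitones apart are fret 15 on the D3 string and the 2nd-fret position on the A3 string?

D3 at fret 15 → F4 (MIDI 65); A3 at fret 2 → B3 (MIDI 59).
65 − 59 = 6, so the two pitches are 6 semitones apart, with F4 the higher.

6 semitones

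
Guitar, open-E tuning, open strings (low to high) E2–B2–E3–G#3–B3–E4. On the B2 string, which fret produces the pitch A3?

10

A3 is 10 semitones above the open B2 (B–C–C#–D–…–G–G#–A), so it sits at fret 10.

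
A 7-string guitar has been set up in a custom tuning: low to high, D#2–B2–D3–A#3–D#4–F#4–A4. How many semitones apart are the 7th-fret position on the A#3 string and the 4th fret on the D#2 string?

22 semitones

A#3 at fret 7 → F4 (MIDI 65); D#2 at fret 4 → G2 (MIDI 43).
65 − 43 = 22, so the two pitches are 22 semitones apart, with F4 the higher.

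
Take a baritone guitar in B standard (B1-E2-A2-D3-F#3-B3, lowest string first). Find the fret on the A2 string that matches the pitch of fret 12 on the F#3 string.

21

Fret 12 on F#3 is MIDI 54 + 12 = 66 (F#4). On the A2 string (open MIDI 45), that pitch is 66 − 45 = fret 21.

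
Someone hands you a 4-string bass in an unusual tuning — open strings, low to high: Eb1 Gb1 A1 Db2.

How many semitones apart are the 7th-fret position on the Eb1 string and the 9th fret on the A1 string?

Eb1 at fret 7 → Bb1 (MIDI 34); A1 at fret 9 → Gb2 (MIDI 42).
34 − 42 = -8, so the two pitches are 8 semitones apart, with Gb2 the higher.

8 semitones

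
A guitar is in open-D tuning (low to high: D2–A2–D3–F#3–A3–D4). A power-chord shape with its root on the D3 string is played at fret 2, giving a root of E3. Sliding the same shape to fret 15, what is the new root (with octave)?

F4

Moving from fret 2 to fret 15 shifts the root by 13 semitones.
E3 up 13 semitones is F4.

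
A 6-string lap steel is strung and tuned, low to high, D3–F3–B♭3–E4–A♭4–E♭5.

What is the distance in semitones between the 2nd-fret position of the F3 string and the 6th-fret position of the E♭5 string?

F3 at fret 2 → G3 (MIDI 55); E♭5 at fret 6 → A5 (MIDI 81).
55 − 81 = -26, so the two pitches are 26 semitones apart, with A5 the higher.

26 semitones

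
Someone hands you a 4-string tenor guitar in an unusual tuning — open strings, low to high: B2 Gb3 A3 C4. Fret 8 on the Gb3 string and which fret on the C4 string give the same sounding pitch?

2

Gb3 at fret 8 is Gb3 + 8 semitones = D4.
The open C4 string is 6 semitones above the open Gb3, so the same pitch on the C4 string lies at fret 8 − 6 = 2.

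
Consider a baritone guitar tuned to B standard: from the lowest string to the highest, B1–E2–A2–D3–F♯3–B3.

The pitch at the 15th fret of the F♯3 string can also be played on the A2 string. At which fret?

24

F♯3 at fret 15 is F♯3 + 15 semitones = A4.
The open A2 string is 9 semitones below the open F♯3, so the same pitch on the A2 string lies at fret 15 + 9 = 24.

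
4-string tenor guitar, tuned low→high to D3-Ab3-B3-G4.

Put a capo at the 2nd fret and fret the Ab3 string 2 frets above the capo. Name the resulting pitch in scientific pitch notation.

C4

The capo raises the open Ab3 by 2 semitones to Bb3; fretting 2 more gives Ab3 + 2 + 2 = Ab3 + 4 semitones = C4.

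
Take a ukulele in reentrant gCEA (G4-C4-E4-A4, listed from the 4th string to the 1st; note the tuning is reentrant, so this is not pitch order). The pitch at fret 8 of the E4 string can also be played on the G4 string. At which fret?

5

Fret 8 on E4 is MIDI 64 + 8 = 72 (C5). On the G4 string (open MIDI 67), that pitch is 72 − 67 = fret 5.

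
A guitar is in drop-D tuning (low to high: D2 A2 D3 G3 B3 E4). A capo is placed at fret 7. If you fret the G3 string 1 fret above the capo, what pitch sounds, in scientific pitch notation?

The capo raises the open G3 by 7 semitones to D4; fretting 1 more gives G3 + 7 + 1 = G3 + 8 semitones = D#4.

D#4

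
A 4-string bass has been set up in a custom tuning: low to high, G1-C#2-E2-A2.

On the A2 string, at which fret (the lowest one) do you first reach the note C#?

4

From A2, count semitones up the chromatic scale until reaching C#: A–A#–B–C–C# — 4 steps.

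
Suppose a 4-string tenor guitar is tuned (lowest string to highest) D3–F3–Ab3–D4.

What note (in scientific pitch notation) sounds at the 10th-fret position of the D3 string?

C4

The open D3 string plus 10 semitones: D–Eb–E–F–…–Bb–B–C.
The walk passes from B into C once, so the octave number goes from 3 to 4.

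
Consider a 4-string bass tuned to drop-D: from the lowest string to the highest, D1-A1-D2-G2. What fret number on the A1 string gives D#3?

18

D#3 is 18 semitones above the open A1 (A–A#–B–C–…–C#–D–D#), so it sits at fret 18.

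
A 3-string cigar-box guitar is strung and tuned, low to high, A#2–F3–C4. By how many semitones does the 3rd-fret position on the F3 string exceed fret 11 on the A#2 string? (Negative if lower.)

-1 semitone

F3 at fret 3 → G#3 (MIDI 56); A#2 at fret 11 → A3 (MIDI 57).
56 − 57 = -1, so the two pitches are 1 semitone apart.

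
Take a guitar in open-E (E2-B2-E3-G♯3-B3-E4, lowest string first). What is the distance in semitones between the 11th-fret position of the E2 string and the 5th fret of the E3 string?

6 semitones

E2 at fret 11 → D♯3 (MIDI 51); E3 at fret 5 → A3 (MIDI 57).
51 − 57 = -6, so the two pitches are 6 semitones apart, with A3 the higher.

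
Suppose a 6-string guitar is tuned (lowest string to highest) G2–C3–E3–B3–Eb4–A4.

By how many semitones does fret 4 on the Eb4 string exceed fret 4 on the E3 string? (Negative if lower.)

11 semitones

Eb4 at fret 4 → G4 (MIDI 67); E3 at fret 4 → Ab3 (MIDI 56).
67 − 56 = 11, so the two pitches are 11 semitones apart.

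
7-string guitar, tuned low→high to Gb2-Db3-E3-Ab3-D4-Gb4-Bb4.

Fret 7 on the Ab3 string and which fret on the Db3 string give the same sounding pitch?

14

Ab3 at fret 7 is Ab3 + 7 semitones = Eb4.
The open Db3 string is 7 semitones below the open Ab3, so the same pitch on the Db3 string lies at fret 7 + 7 = 14.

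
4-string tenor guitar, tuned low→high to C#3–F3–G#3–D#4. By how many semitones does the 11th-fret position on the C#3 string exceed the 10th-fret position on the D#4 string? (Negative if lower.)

-13 semitones

C#3 at fret 11 → C4 (MIDI 60); D#4 at fret 10 → C#5 (MIDI 73).
60 − 73 = -13, so the two pitches are 13 semitones apart.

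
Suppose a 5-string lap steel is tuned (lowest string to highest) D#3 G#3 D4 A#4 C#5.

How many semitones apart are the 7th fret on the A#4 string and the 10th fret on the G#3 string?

A#4 at fret 7 → F5 (MIDI 77); G#3 at fret 10 → F#4 (MIDI 66).
77 − 66 = 11, so the two pitches are 11 semitones apart, with F5 the higher.

11 semitones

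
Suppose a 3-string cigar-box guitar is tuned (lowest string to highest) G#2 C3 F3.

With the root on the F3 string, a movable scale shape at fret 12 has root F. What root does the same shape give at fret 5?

A#

Moving from fret 12 to fret 5 shifts the root by -7 semitones.
F down 7 semitones is A#.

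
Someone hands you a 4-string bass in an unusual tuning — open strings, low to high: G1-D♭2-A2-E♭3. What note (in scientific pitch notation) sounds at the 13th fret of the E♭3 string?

E4

E♭3 is MIDI 51. Adding 13 gives 64, which is E4.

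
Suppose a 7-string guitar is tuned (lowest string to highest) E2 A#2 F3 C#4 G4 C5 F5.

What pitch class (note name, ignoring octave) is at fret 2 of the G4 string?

A

Each fret is one semitone, so G4 + 2 = A.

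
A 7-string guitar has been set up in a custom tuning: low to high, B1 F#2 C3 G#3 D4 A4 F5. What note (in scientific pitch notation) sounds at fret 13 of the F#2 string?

The open F#2 string plus 13 semitones: F#–G–G#–A–…–F–F#–G.
The walk passes from B into C once, so the octave number goes from 2 to 3.

G3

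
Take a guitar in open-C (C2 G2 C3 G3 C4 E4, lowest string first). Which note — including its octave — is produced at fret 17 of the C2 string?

C2 is MIDI 36. Adding 17 gives 53, which is F3.

F3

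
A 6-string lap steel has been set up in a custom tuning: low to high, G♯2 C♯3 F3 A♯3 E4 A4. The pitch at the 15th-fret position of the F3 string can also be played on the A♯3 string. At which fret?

10

F3 at fret 15 is F3 + 15 semitones = G♯4.
The open A♯3 string is 5 semitones above the open F3, so the same pitch on the A♯3 string lies at fret 15 − 5 = 10.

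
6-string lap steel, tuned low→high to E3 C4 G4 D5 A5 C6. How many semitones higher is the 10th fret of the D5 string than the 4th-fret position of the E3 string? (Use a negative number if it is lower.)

28 semitones

D5 at fret 10 → C6 (MIDI 84); E3 at fret 4 → A♭3 (MIDI 56).
84 − 56 = 28, so the two pitches are 28 semitones apart.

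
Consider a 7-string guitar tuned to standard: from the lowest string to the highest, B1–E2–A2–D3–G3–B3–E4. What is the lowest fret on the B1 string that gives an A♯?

11

From B1, count semitones up the chromatic scale until reaching A♯: B–C–C#–D–…–G#–A–A# — 11 steps.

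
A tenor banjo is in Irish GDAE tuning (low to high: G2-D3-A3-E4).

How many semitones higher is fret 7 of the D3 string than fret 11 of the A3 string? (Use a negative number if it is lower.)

D3 at fret 7 → A3 (MIDI 57); A3 at fret 11 → G♯4 (MIDI 68).
57 − 68 = -11, so the two pitches are 11 semitones apart.

-11 semitones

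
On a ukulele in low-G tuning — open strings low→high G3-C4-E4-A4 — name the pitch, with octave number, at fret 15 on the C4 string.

Each fret is one semitone, so C4 + 15 = D#5.

D#5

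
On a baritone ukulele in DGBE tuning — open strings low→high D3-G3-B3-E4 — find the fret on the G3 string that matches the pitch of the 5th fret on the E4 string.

14

Fret 5 on E4 is MIDI 64 + 5 = 69 (A4). On the G3 string (open MIDI 55), that pitch is 69 − 55 = fret 14.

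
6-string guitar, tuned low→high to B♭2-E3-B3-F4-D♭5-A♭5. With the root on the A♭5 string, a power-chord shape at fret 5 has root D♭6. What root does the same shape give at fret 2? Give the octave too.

Moving from fret 5 to fret 2 shifts the root by -3 semitones.
D♭6 down 3 semitones is B♭5.

B♭5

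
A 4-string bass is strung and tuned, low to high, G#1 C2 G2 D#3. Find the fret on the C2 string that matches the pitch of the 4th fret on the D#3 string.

Fret 4 on D#3 is MIDI 51 + 4 = 55 (G3). On the C2 string (open MIDI 36), that pitch is 55 − 36 = fret 19.

19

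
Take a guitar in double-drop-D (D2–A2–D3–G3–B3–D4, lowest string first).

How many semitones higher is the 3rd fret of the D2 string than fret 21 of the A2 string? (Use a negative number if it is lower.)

D2 at fret 3 → F2 (MIDI 41); A2 at fret 21 → F♯4 (MIDI 66).
41 − 66 = -25, so the two pitches are 25 semitones apart.

-25 semitones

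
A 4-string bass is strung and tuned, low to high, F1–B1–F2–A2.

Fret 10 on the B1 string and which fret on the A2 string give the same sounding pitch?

0

B1 at fret 10 is B1 + 10 semitones = A2.
The open A2 string is 10 semitones above the open B1, so the same pitch on the A2 string lies at fret 10 − 10 = 0.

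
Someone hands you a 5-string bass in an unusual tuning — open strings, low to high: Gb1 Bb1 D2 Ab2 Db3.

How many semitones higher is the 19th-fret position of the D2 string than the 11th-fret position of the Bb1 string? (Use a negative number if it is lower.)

12 semitones

D2 at fret 19 → A3 (MIDI 57); Bb1 at fret 11 → A2 (MIDI 45).
57 − 45 = 12, so the two pitches are 12 semitones apart.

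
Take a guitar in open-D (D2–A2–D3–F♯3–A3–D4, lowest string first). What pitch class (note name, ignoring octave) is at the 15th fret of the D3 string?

Each fret is one semitone, so D3 + 15 = F.

F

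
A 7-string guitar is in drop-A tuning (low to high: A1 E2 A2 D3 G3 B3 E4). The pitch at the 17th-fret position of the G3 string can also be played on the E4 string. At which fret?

8

G3 at fret 17 is G3 + 17 semitones = C5.
The open E4 string is 9 semitones above the open G3, so the same pitch on the E4 string lies at fret 17 − 9 = 8.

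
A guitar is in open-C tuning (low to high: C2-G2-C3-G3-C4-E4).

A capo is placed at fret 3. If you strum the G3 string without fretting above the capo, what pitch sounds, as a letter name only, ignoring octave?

A#

The capo raises the open G3 by 3 semitones to A#3; fretting 0 more gives G3 + 3 + 0 = G3 + 3 semitones, landing on A#.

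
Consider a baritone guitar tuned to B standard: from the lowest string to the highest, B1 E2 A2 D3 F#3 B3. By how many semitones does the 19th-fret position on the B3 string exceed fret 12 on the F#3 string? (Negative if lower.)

B3 at fret 19 → F#5 (MIDI 78); F#3 at fret 12 → F#4 (MIDI 66).
78 − 66 = 12, so the two pitches are 12 semitones apart.

12 semitones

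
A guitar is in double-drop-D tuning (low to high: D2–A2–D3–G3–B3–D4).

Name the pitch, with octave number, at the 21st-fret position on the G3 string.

E5

G3 is MIDI 55. Adding 21 gives 76, which is E5.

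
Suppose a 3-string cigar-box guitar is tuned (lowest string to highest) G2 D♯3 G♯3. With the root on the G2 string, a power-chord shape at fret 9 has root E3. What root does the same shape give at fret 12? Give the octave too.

Moving from fret 9 to fret 12 shifts the root by 3 semitones.
E3 up 3 semitones is G3.

G3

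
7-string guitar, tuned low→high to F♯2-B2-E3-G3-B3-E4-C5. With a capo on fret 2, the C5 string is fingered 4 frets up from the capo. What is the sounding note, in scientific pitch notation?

F♯5

The capo raises the open C5 by 2 semitones to D5; fretting 4 more gives C5 + 2 + 4 = C5 + 6 semitones = F♯5.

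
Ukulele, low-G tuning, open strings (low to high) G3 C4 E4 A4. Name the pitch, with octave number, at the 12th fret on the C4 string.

The open C4 string plus 12 semitones: C–C#–D–D#–…–A#–B–C.
The walk passes from B into C once, so the octave number goes from 4 to 5.

C5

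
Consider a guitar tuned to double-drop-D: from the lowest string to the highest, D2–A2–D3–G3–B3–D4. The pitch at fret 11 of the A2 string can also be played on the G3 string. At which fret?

1

Fret 11 on A2 is MIDI 45 + 11 = 56 (G#3). On the G3 string (open MIDI 55), that pitch is 56 − 55 = fret 1.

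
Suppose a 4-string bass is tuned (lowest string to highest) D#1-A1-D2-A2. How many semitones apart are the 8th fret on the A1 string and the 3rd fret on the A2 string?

7 semitones

A1 at fret 8 → F2 (MIDI 41); A2 at fret 3 → C3 (MIDI 48).
41 − 48 = -7, so the two pitches are 7 semitones apart, with C3 the higher.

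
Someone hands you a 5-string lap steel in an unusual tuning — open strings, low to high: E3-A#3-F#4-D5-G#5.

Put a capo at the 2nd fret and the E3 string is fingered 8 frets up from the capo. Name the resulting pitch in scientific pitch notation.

The capo raises the open E3 by 2 semitones to F#3; fretting 8 more gives E3 + 2 + 8 = E3 + 10 semitones = D4.

D4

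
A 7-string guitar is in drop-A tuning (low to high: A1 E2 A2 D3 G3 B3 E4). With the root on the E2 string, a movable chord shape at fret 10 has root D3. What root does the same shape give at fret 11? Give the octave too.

D#3

Moving from fret 10 to fret 11 shifts the root by 1 semitone.
D3 up 1 semitone is D#3.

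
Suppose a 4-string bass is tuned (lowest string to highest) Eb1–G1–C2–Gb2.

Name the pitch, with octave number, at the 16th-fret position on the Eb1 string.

Each fret is one semitone, so Eb1 + 16 = G2.

G2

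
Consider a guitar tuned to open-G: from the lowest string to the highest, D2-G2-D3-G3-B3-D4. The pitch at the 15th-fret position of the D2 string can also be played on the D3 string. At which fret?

3

D2 at fret 15 is D2 + 15 semitones = F3.
The open D3 string is 12 semitones above the open D2, so the same pitch on the D3 string lies at fret 15 − 12 = 3.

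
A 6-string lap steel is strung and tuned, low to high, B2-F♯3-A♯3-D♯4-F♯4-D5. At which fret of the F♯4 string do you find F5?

F5 is 11 semitones above the open F♯4 (F#–G–G#–A–…–D#–E–F), so it sits at fret 11.

11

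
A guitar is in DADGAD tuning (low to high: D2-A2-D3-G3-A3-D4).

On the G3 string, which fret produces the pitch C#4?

C#4 is 6 semitones above the open G3 (G–G#–A–A#–B–C–C#), so it sits at fret 6.

6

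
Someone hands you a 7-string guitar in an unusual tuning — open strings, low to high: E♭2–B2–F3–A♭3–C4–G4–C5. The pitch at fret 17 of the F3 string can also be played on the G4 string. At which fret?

F3 at fret 17 is F3 + 17 semitones = B♭4.
The open G4 string is 14 semitones above the open F3, so the same pitch on the G4 string lies at fret 17 − 14 = 3.

3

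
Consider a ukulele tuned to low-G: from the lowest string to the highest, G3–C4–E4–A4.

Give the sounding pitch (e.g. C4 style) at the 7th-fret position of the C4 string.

C4 is MIDI 60. Adding 7 gives 67, which is G4.

G4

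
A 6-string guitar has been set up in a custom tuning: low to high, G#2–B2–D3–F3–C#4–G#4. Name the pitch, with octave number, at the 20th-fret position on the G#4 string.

The open G#4 string plus 20 semitones: G#–A–A#–B–…–D–D#–E.
The walk passes from B into C 2 times, so the octave number goes from 4 to 6.

E6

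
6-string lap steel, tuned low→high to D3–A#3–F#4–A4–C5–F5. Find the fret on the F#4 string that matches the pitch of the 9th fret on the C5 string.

15

Fret 9 on C5 is MIDI 72 + 9 = 81 (A5). On the F#4 string (open MIDI 66), that pitch is 81 − 66 = fret 15.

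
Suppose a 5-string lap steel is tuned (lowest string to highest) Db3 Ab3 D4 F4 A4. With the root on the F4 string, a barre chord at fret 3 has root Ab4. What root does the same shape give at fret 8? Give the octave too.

Moving from fret 3 to fret 8 shifts the root by 5 semitones.
Ab4 up 5 semitones is Db5.

Db5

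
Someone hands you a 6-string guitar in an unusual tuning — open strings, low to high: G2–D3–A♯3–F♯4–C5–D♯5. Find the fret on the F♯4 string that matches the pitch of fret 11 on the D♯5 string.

D♯5 at fret 11 is D♯5 + 11 semitones = D6.
The open F♯4 string is 9 semitones below the open D♯5, so the same pitch on the F♯4 string lies at fret 11 + 9 = 20.

20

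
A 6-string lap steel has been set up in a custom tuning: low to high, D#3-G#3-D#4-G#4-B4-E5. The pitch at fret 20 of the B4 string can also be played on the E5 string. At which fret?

15

Fret 20 on B4 is MIDI 71 + 20 = 91 (G6). On the E5 string (open MIDI 76), that pitch is 91 − 76 = fret 15.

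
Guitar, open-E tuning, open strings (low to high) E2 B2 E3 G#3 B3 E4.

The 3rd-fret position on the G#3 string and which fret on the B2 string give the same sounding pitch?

G#3 at fret 3 is G#3 + 3 semitones = B3.
The open B2 string is 9 semitones below the open G#3, so the same pitch on the B2 string lies at fret 3 + 9 = 12.

12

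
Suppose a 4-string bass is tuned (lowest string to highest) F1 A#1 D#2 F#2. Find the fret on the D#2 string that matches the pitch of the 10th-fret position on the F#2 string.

13

Fret 10 on F#2 is MIDI 42 + 10 = 52 (E3). On the D#2 string (open MIDI 39), that pitch is 52 − 39 = fret 13.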